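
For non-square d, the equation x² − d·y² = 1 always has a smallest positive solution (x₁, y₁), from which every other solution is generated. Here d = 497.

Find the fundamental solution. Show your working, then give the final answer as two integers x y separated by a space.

1201887 53912

√497 = [22; 3,2,2,5,6,5,2,2,3,44, …], period ℓ=10 (even) → k=9
k=0  a_k=22  p_k/q_k = 22/1
k=1  a_k=3  p_k/q_k = 67/3
k=2  a_k=2  p_k/q_k = 156/7
…
k=8  a_k=2  p_k/q_k = 352750/15823
k=9  a_k=3  p_k/q_k = 1201887/53912
fundamental: x₁=1201887, y₁=53912  (since 1444532360769 − 497·2906503744 = 1)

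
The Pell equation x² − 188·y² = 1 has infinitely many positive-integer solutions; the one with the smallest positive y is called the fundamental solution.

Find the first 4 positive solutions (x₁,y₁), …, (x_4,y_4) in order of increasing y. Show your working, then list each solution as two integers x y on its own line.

4607 336
42448897 3095904
391124132351 28525659120
3603817713033217 262835420035776

[13; 1,2,2,6,2,2,1,26] for √188; ℓ=8 ⇒ convergent index 7
i=0: a=13 ⇒ p=13, q=1
…
i=2: a=2 ⇒ p=41, q=3
i=3: a=2 ⇒ p=96, q=7
…
i=6: a=2 ⇒ p=3277, q=239
i=7: a=1 ⇒ p=4607, q=336
→ (4607, 336).  Check: 4607²=21224449, 188·336²=21224448, difference 1.
k=2:  x_2 = 4607·4607+188·336·336 = 42448897,  y_2 = 4607·336+336·4607 = 3095904
k=3:  x_3 = 4607·42448897+188·336·3095904 = 391124132351,  y_3 = 4607·3095904+336·42448897 = 28525659120
k=4:  x_4 = 4607·391124132351+188·336·28525659120 = 3603817713033217,  y_4 = 4607·28525659120+336·391124132351 = 262835420035776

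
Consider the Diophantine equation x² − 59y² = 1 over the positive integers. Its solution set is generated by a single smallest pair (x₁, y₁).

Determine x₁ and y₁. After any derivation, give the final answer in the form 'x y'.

530 69

√59 → a₀=7, period (1,2,7,2,1,14); ℓ=6 even so k=5
i=0: a=7 ⇒ p=7, q=1
…
i=4: a=2 ⇒ p=361, q=47
i=5: a=1 ⇒ p=530, q=69
→ (530, 69).  Check: 530²=280900, 59·69²=280899, difference 1.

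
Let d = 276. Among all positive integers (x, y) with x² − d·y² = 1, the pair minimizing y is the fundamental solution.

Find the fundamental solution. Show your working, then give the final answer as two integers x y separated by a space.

d=276: √d = [16; 1,1,1,1,2,2,2,1,1,1,1,32] (ℓ=12, even), read p_11/q_11
a_0=16:  p_0=16·1+0=16,  q_0=16·0+1=1
a_1=1:  p_1=1·16+1=17,  q_1=1·1+0=1
…
a_9=1:  p_9=1·1761+1246=3007,  q_9=1·106+75=181
a_10=1:  p_10=1·3007+1761=4768,  q_10=1·181+106=287
a_11=1:  p_11=1·4768+3007=7775,  q_11=1·287+181=468
fundamental: x₁=7775, y₁=468  (since 60450625 − 276·219024 = 1)

7775 468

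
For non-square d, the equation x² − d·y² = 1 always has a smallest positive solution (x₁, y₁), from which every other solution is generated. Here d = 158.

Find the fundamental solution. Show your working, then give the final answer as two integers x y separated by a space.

7743 616

√158 → a₀=12, period (1,1,3,12,3,1,1,24); ℓ=8 even so k=7
k=0  a_k=12  p_k/q_k = 12/1
k=1  a_k=1  p_k/q_k = 13/1
k=2  a_k=1  p_k/q_k = 25/2
k=3  a_k=3  p_k/q_k = 88/7
k=4  a_k=12  p_k/q_k = 1081/86
…
k=6  a_k=1  p_k/q_k = 4412/351
k=7  a_k=1  p_k/q_k = 7743/616
(x₁, y₁) = (7743, 616);  7743² − 158·616² = 1 ✓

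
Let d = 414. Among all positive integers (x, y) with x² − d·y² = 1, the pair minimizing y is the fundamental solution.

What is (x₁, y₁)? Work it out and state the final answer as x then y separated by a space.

√414 → a₀=20, period (2,1,7,2,7,1,2,40); ℓ=8 even so k=7
i=0: a=20 ⇒ p=20, q=1
…
i=5: a=7 ⇒ p=7447, q=366
i=6: a=1 ⇒ p=8444, q=415
i=7: a=2 ⇒ p=24335, q=1196
fundamental: x₁=24335, y₁=1196  (since 592192225 − 414·1430416 = 1)

24335 1196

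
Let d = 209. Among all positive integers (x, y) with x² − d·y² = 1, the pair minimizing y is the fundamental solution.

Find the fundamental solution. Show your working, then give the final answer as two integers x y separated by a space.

d=209: √d = [14; 2,5,3,2,3,5,2,28] (ℓ=8, even), read p_7/q_7
i=0: a=14 ⇒ p=14, q=1
i=1: a=2 ⇒ p=29, q=2
…
i=5: a=3 ⇒ p=4019, q=278
i=6: a=5 ⇒ p=21266, q=1471
i=7: a=2 ⇒ p=46551, q=3220
fundamental: x₁=46551, y₁=3220  (since 2166995601 − 209·10368400 = 1)

46551 3220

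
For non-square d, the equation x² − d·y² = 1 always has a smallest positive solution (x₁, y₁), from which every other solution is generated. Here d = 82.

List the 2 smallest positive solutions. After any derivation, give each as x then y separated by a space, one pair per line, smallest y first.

√82 = [9; 18, …], period ℓ=1 (odd) → k=1
step 0: (9, 1)  from 9·(1,0) + (0,1)
step 1: (163, 18)  from 18·(9,1) + (1,0)
→ (163, 18).  Check: 163²=26569, 82·18²=26568, difference 1.
(163+18√82)^2 = 53137 + 5868√82

163 18
53137 5868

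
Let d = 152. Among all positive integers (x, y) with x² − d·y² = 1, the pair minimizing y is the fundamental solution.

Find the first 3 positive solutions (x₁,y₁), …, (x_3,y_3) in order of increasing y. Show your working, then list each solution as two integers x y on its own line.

√152 = [12; 3,24, …], period ℓ=2 (even) → k=1
k=0  a_k=12  p_k/q_k = 12/1
k=1  a_k=3  p_k/q_k = 37/3
(x₁, y₁) = (37, 3);  37² − 152·3² = 1 ✓
(37+3√152)^2 = 2737 + 222√152
(37+3√152)^3 = 202501 + 16425√152

37 3
2737 222
202501 16425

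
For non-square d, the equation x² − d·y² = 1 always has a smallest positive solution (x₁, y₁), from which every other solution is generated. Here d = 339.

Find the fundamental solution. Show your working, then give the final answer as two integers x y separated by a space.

d=339: √d = [18; 2,2,2,1,17,1,2,2,2,36] (ℓ=10, even), read p_9/q_9
step 0: (18, 1)  from 18·(1,0) + (0,1)
…
step 2: (92, 5)  from 2·(37,2) + (18,1)
step 3: (221, 12)  from 2·(92,5) + (37,2)
…
step 8: (40359, 2192)  from 2·(17252,937) + (5855,318)
step 9: (97970, 5321)  from 2·(40359,2192) + (17252,937)
(x₁, y₁) = (97970, 5321);  97970² − 339·5321² = 1 ✓

97970 5321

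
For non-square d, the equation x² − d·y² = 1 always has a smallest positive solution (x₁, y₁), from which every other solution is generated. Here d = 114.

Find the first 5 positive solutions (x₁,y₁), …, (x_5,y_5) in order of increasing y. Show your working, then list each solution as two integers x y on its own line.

1025 96
2101249 196800
4307559425 403439904
8830494720001 827051606400
18102509868442625 1695455389680096

√114 = [10; 1,2,10,2,1,20, …], period ℓ=6 (even) → k=5
k=0  a_k=10  p_k/q_k = 10/1
k=1  a_k=1  p_k/q_k = 11/1
k=2  a_k=2  p_k/q_k = 32/3
…
k=4  a_k=2  p_k/q_k = 694/65
k=5  a_k=1  p_k/q_k = 1025/96
fundamental: x₁=1025, y₁=96  (since 1050625 − 114·9216 = 1)
k=2:  x_2 = 1025·1025+114·96·96 = 2101249,  y_2 = 1025·96+96·1025 = 196800
k=3:  x_3 = 1025·2101249+114·96·196800 = 4307559425,  y_3 = 1025·196800+96·2101249 = 403439904
k=4:  x_4 = 1025·4307559425+114·96·403439904 = 8830494720001,  y_4 = 1025·403439904+96·4307559425 = 827051606400
k=5:  x_5 = 1025·8830494720001+114·96·827051606400 = 18102509868442625,  y_5 = 1025·827051606400+96·8830494720001 = 1695455389680096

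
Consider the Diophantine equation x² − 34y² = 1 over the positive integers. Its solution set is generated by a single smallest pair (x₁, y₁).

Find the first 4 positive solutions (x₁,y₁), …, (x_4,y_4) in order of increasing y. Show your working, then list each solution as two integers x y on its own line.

[5; 1,4,1,10] for √34; ℓ=4 ⇒ convergent index 3
i=0: a=5 ⇒ p=5, q=1
…
i=2: a=4 ⇒ p=29, q=5
i=3: a=1 ⇒ p=35, q=6
fundamental: x₁=35, y₁=6  (since 1225 − 34·36 = 1)
n=2: (35,6)∘(35,6) = (35·35+34·6·6, 35·6+6·35) = (2449,420)
n=3: (2449,420)∘(35,6) = (35·2449+34·6·420, 35·420+6·2449) = (171395,29394)
n=4: (171395,29394)∘(35,6) = (35·171395+34·6·29394, 35·29394+6·171395) = (11995201,2057160)

35 6
2449 420
171395 29394
11995201 2057160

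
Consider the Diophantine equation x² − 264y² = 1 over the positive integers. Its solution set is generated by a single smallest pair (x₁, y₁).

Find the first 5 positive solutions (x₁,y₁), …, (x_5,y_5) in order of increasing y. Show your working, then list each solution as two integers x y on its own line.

√264 → a₀=16, period (4,32); ℓ=2 even so k=1
step 0: (16, 1)  from 16·(1,0) + (0,1)
step 1: (65, 4)  from 4·(16,1) + (1,0)
fundamental: x₁=65, y₁=4  (since 4225 − 264·16 = 1)
(65+4√264)^2 = 8449 + 520√264
(65+4√264)^3 = 1098305 + 67596√264
(65+4√264)^4 = 142771201 + 8786960√264
(65+4√264)^5 = 18559157825 + 1142237204√264

65 4
8449 520
1098305 67596
142771201 8786960
18559157825 1142237204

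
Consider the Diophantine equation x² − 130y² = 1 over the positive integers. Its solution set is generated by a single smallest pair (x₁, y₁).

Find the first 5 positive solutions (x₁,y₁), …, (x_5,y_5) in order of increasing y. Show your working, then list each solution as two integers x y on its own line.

6499 570
84474001 7408860
1097993058499 96300361710
14271713689896001 1251712094097720
185503733443275162499 16269753702781802850

√130 → a₀=11, period (2,2,22); ℓ=3 odd so k=5
k=0  a_k=11  p_k/q_k = 11/1
k=1  a_k=2  p_k/q_k = 23/2
k=2  a_k=2  p_k/q_k = 57/5
k=3  a_k=22  p_k/q_k = 1277/112
k=4  a_k=2  p_k/q_k = 2611/229
k=5  a_k=2  p_k/q_k = 6499/570
fundamental: x₁=6499, y₁=570  (since 42237001 − 130·324900 = 1)
n=2: (6499,570)∘(6499,570) = (6499·6499+130·570·570, 6499·570+570·6499) = (84474001,7408860)
n=3: (84474001,7408860)∘(6499,570) = (6499·84474001+130·570·7408860, 6499·7408860+570·84474001) = (1097993058499,96300361710)
n=4: (1097993058499,96300361710)∘(6499,570) = (6499·1097993058499+130·570·96300361710, 6499·96300361710+570·1097993058499) = (14271713689896001,1251712094097720)
n=5: (14271713689896001,1251712094097720)∘(6499,570) = (6499·14271713689896001+130·570·1251712094097720, 6499·1251712094097720+570·14271713689896001) = (185503733443275162499,16269753702781802850)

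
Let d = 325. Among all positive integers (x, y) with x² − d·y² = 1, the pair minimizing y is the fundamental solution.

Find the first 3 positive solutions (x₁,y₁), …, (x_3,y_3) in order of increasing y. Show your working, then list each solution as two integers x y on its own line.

d=325: √d = [18; 36] (ℓ=1, odd), read p_1/q_1
step 0: (18, 1)  from 18·(1,0) + (0,1)
step 1: (649, 36)  from 36·(18,1) + (1,0)
fundamental: x₁=649, y₁=36  (since 421201 − 325·1296 = 1)
k=2:  x_2 = 649·649+325·36·36 = 842401,  y_2 = 649·36+36·649 = 46728
k=3:  x_3 = 649·842401+325·36·46728 = 1093435849,  y_3 = 649·46728+36·842401 = 60652908

649 36
842401 46728
1093435849 60652908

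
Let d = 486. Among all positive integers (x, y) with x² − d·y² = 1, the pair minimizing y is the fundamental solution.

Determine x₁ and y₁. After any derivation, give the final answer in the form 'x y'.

485 22

d=486: √d = [22; 22,44] (ℓ=2, even), read p_1/q_1
step 0: (22, 1)  from 22·(1,0) + (0,1)
step 1: (485, 22)  from 22·(22,1) + (1,0)
→ (485, 22).  Check: 485²=235225, 486·22²=235224, difference 1.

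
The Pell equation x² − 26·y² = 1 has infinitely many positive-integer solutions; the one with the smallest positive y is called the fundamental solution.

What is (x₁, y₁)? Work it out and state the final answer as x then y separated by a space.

√26 → a₀=5, period (10); ℓ=1 odd so k=1
a_0=5:  p_0=5·1+0=5,  q_0=5·0+1=1
a_1=10:  p_1=10·5+1=51,  q_1=10·1+0=10
→ (51, 10).  Check: 51²=2601, 26·10²=2600, difference 1.

51 10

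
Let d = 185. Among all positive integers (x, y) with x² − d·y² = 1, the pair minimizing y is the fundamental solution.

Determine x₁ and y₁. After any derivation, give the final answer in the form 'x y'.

9249 680

d=185: √d = [13; 1,1,1,1,26] (ℓ=5, odd), read p_9/q_9
a_0=13:  p_0=13·1+0=13,  q_0=13·0+1=1
a_1=1:  p_1=1·13+1=14,  q_1=1·1+0=1
a_2=1:  p_2=1·14+13=27,  q_2=1·1+1=2
a_3=1:  p_3=1·27+14=41,  q_3=1·2+1=3
a_4=1:  p_4=1·41+27=68,  q_4=1·3+2=5
a_5=26:  p_5=26·68+41=1809,  q_5=26·5+3=133
a_6=1:  p_6=1·1809+68=1877,  q_6=1·133+5=138
a_7=1:  p_7=1·1877+1809=3686,  q_7=1·138+133=271
a_8=1:  p_8=1·3686+1877=5563,  q_8=1·271+138=409
a_9=1:  p_9=1·5563+3686=9249,  q_9=1·409+271=680
fundamental: x₁=9249, y₁=680  (since 85544001 − 185·462400 = 1)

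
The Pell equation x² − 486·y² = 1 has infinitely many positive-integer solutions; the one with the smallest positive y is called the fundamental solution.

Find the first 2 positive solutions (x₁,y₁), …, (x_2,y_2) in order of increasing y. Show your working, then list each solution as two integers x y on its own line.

485 22
470449 21340

√486 → a₀=22, period (22,44); ℓ=2 even so k=1
k=0  a_k=22  p_k/q_k = 22/1
k=1  a_k=22  p_k/q_k = 485/22
(x₁, y₁) = (485, 22);  485² − 486·22² = 1 ✓
n=2: (485,22)∘(485,22) = (485·485+486·22·22, 485·22+22·485) = (470449,21340)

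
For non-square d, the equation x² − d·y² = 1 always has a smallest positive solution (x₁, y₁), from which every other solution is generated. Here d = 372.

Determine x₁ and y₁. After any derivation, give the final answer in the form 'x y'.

√372 → a₀=19, period (3,2,12,2,3,38); ℓ=6 even so k=5
i=0: a=19 ⇒ p=19, q=1
i=1: a=3 ⇒ p=58, q=3
i=2: a=2 ⇒ p=135, q=7
i=3: a=12 ⇒ p=1678, q=87
i=4: a=2 ⇒ p=3491, q=181
i=5: a=3 ⇒ p=12151, q=630
(x₁, y₁) = (12151, 630);  12151² − 372·630² = 1 ✓

12151 630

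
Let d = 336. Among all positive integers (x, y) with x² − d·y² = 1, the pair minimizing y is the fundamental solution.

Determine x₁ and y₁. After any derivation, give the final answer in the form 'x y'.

d=336: √d = [18; 3,36] (ℓ=2, even), read p_1/q_1
k=0  a_k=18  p_k/q_k = 18/1
k=1  a_k=3  p_k/q_k = 55/3
(x₁, y₁) = (55, 3);  55² − 336·3² = 1 ✓

55 3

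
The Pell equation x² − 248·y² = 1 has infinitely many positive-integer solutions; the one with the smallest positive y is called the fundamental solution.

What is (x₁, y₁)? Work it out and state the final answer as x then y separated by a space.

63 4

√248 → a₀=15, period (1,2,1,30); ℓ=4 even so k=3
i=0: a=15 ⇒ p=15, q=1
…
i=2: a=2 ⇒ p=47, q=3
i=3: a=1 ⇒ p=63, q=4
→ (63, 4).  Check: 63²=3969, 248·4²=3968, difference 1.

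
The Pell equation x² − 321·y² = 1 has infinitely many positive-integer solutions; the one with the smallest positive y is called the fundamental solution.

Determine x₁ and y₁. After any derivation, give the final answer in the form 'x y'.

[17; 1,10,1,34] for √321; ℓ=4 ⇒ convergent index 3
step 0: (17, 1)  from 17·(1,0) + (0,1)
step 1: (18, 1)  from 1·(17,1) + (1,0)
step 2: (197, 11)  from 10·(18,1) + (17,1)
step 3: (215, 12)  from 1·(197,11) + (18,1)
(x₁, y₁) = (215, 12);  215² − 321·12² = 1 ✓

215 12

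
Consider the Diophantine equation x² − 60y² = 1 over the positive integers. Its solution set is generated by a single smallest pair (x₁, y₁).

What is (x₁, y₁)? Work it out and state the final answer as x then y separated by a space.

√60 = [7; 1,2,1,14, …], period ℓ=4 (even) → k=3
k=0  a_k=7  p_k/q_k = 7/1
k=1  a_k=1  p_k/q_k = 8/1
k=2  a_k=2  p_k/q_k = 23/3
k=3  a_k=1  p_k/q_k = 31/4
fundamental: x₁=31, y₁=4  (since 961 − 60·16 = 1)

31 4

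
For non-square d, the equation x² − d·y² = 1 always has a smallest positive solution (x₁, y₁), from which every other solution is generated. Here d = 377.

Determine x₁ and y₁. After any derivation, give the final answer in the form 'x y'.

√377 = [19; 2,2,2,38, …], period ℓ=4 (even) → k=3
a_0=19:  p_0=19·1+0=19,  q_0=19·0+1=1
a_1=2:  p_1=2·19+1=39,  q_1=2·1+0=2
a_2=2:  p_2=2·39+19=97,  q_2=2·2+1=5
a_3=2:  p_3=2·97+39=233,  q_3=2·5+2=12
→ (233, 12).  Check: 233²=54289, 377·12²=54288, difference 1.

233 12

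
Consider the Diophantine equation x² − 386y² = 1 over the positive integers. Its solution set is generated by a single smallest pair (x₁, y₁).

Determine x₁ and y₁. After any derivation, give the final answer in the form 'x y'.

[19; 1,1,1,4,1,18,1,4,1,1,1,38] for √386; ℓ=12 ⇒ convergent index 11
a_0=19:  p_0=19·1+0=19,  q_0=19·0+1=1
…
a_6=18:  p_6=18·334+275=6287,  q_6=18·17+14=320
a_7=1:  p_7=1·6287+334=6621,  q_7=1·320+17=337
a_8=4:  p_8=4·6621+6287=32771,  q_8=4·337+320=1668
…
a_10=1:  p_10=1·39392+32771=72163,  q_10=1·2005+1668=3673
a_11=1:  p_11=1·72163+39392=111555,  q_11=1·3673+2005=5678
→ (111555, 5678).  Check: 111555²=12444518025, 386·5678²=12444518024, difference 1.

111555 5678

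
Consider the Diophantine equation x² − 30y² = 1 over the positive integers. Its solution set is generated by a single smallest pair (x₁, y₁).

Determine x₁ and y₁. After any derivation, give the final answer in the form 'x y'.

11 2

√30 → a₀=5, period (2,10); ℓ=2 even so k=1
a_0=5:  p_0=5·1+0=5,  q_0=5·0+1=1
a_1=2:  p_1=2·5+1=11,  q_1=2·1+0=2
→ (11, 2).  Check: 11²=121, 30·2²=120, difference 1.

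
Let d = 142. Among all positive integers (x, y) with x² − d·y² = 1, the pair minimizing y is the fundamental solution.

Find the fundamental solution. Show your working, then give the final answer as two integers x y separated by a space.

[11; 1,10,1,22] for √142; ℓ=4 ⇒ convergent index 3
a_0=11:  p_0=11·1+0=11,  q_0=11·0+1=1
…
a_2=10:  p_2=10·12+11=131,  q_2=10·1+1=11
a_3=1:  p_3=1·131+12=143,  q_3=1·11+1=12
(x₁, y₁) = (143, 12);  143² − 142·12² = 1 ✓

143 12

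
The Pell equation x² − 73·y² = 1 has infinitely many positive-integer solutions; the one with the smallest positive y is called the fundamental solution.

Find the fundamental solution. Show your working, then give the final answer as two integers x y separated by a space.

2281249 267000

√73 = [8; 1,1,5,5,1,1,16, …], period ℓ=7 (odd) → k=13
a_0=8:  p_0=8·1+0=8,  q_0=8·0+1=1
…
a_3=5:  p_3=5·17+9=94,  q_3=5·2+1=11
a_4=5:  p_4=5·94+17=487,  q_4=5·11+2=57
a_5=1:  p_5=1·487+94=581,  q_5=1·57+11=68
a_6=1:  p_6=1·581+487=1068,  q_6=1·68+57=125
…
a_8=1:  p_8=1·17669+1068=18737,  q_8=1·2068+125=2193
a_9=1:  p_9=1·18737+17669=36406,  q_9=1·2193+2068=4261
a_10=5:  p_10=5·36406+18737=200767,  q_10=5·4261+2193=23498
a_11=5:  p_11=5·200767+36406=1040241,  q_11=5·23498+4261=121751
a_12=1:  p_12=1·1040241+200767=1241008,  q_12=1·121751+23498=145249
a_13=1:  p_13=1·1241008+1040241=2281249,  q_13=1·145249+121751=267000
(x₁, y₁) = (2281249, 267000);  2281249² − 73·267000² = 1 ✓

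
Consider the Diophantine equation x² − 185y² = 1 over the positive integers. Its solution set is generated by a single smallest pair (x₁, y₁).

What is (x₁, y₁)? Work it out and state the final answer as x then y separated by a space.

9249 680

[13; 1,1,1,1,26] for √185; ℓ=5 ⇒ convergent index 9
k=0  a_k=13  p_k/q_k = 13/1
k=1  a_k=1  p_k/q_k = 14/1
k=2  a_k=1  p_k/q_k = 27/2
k=3  a_k=1  p_k/q_k = 41/3
…
k=5  a_k=26  p_k/q_k = 1809/133
…
k=7  a_k=1  p_k/q_k = 3686/271
k=8  a_k=1  p_k/q_k = 5563/409
k=9  a_k=1  p_k/q_k = 9249/680
(x₁, y₁) = (9249, 680);  9249² − 185·680² = 1 ✓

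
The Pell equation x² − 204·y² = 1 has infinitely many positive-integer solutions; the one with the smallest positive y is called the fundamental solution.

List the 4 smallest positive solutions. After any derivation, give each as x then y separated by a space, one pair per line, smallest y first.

4999 350
49980001 3499300
499700044999 34986001050
4996000999920001 349790034998600

√204 → a₀=14, period (3,1,1,6,1,1,3,28); ℓ=8 even so k=7
a_0=14:  p_0=14·1+0=14,  q_0=14·0+1=1
…
a_2=1:  p_2=1·43+14=57,  q_2=1·3+1=4
…
a_4=6:  p_4=6·100+57=657,  q_4=6·7+4=46
…
a_6=1:  p_6=1·757+657=1414,  q_6=1·53+46=99
a_7=3:  p_7=3·1414+757=4999,  q_7=3·99+53=350
fundamental: x₁=4999, y₁=350  (since 24990001 − 204·122500 = 1)
n=2: (4999,350)∘(4999,350) = (4999·4999+204·350·350, 4999·350+350·4999) = (49980001,3499300)
n=3: (49980001,3499300)∘(4999,350) = (4999·49980001+204·350·3499300, 4999·3499300+350·49980001) = (499700044999,34986001050)
n=4: (499700044999,34986001050)∘(4999,350) = (4999·499700044999+204·350·34986001050, 4999·34986001050+350·499700044999) = (4996000999920001,349790034998600)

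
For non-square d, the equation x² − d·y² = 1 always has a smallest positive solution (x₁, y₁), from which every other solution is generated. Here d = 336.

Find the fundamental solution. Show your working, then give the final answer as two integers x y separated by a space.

√336 = [18; 3,36, …], period ℓ=2 (even) → k=1
i=0: a=18 ⇒ p=18, q=1
i=1: a=3 ⇒ p=55, q=3
(x₁, y₁) = (55, 3);  55² − 336·3² = 1 ✓

55 3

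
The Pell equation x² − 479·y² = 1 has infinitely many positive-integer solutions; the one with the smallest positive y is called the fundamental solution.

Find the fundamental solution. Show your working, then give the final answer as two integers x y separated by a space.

2989440 136591

√479 = [21; 1,7,1,3,2,21,2,3,1,7,1,42, …], period ℓ=12 (even) → k=11
a_0=21:  p_0=21·1+0=21,  q_0=21·0+1=1
a_1=1:  p_1=1·21+1=22,  q_1=1·1+0=1
a_2=7:  p_2=7·22+21=175,  q_2=7·1+1=8
…
a_4=3:  p_4=3·197+175=766,  q_4=3·9+8=35
…
a_10=7:  p_10=7·340591+264712=2648849,  q_10=7·15562+12095=121029
a_11=1:  p_11=1·2648849+340591=2989440,  q_11=1·121029+15562=136591
→ (2989440, 136591).  Check: 2989440²=8936751513600, 479·136591²=8936751513599, difference 1.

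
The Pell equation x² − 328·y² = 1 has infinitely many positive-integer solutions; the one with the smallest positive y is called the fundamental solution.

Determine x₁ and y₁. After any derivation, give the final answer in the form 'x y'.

163 9

√328 → a₀=18, period (9,36); ℓ=2 even so k=1
k=0  a_k=18  p_k/q_k = 18/1
k=1  a_k=9  p_k/q_k = 163/9
fundamental: x₁=163, y₁=9  (since 26569 − 328·81 = 1)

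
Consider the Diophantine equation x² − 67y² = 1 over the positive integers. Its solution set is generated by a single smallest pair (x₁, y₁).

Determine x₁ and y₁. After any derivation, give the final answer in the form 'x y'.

48842 5967

[8; 5,2,1,1,7,1,1,2,5,16] for √67; ℓ=10 ⇒ convergent index 9
i=0: a=8 ⇒ p=8, q=1
…
i=3: a=1 ⇒ p=131, q=16
i=4: a=1 ⇒ p=221, q=27
i=5: a=7 ⇒ p=1678, q=205
i=6: a=1 ⇒ p=1899, q=232
i=7: a=1 ⇒ p=3577, q=437
i=8: a=2 ⇒ p=9053, q=1106
i=9: a=5 ⇒ p=48842, q=5967
(x₁, y₁) = (48842, 5967);  48842² − 67·5967² = 1 ✓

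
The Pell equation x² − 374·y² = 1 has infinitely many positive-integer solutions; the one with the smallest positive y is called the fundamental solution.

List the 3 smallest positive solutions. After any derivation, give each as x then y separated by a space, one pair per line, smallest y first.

3365 174
22646449 1171020
152410598405 7880964426

[19; 2,1,18,1,2,38] for √374; ℓ=6 ⇒ convergent index 5
i=0: a=19 ⇒ p=19, q=1
…
i=3: a=18 ⇒ p=1083, q=56
i=4: a=1 ⇒ p=1141, q=59
i=5: a=2 ⇒ p=3365, q=174
→ (3365, 174).  Check: 3365²=11323225, 374·174²=11323224, difference 1.
n=2: (3365,174)∘(3365,174) = (3365·3365+374·174·174, 3365·174+174·3365) = (22646449,1171020)
n=3: (22646449,1171020)∘(3365,174) = (3365·22646449+374·174·1171020, 3365·1171020+174·22646449) = (152410598405,7880964426)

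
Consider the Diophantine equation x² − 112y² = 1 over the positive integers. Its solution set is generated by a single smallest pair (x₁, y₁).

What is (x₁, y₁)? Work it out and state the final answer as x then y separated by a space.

√112 = [10; 1,1,2,1,1,20, …], period ℓ=6 (even) → k=5
k=0  a_k=10  p_k/q_k = 10/1
…
k=2  a_k=1  p_k/q_k = 21/2
…
k=4  a_k=1  p_k/q_k = 74/7
k=5  a_k=1  p_k/q_k = 127/12
→ (127, 12).  Check: 127²=16129, 112·12²=16128, difference 1.

127 12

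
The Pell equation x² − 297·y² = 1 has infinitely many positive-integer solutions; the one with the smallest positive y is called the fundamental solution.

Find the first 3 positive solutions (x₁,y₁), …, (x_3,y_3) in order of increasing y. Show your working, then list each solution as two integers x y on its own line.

48599 2820
4723725601 274098360
459136680917399 26641812392460

√297 → a₀=17, period (4,3,1,1,2,1,1,3,4,34); ℓ=10 even so k=9
a_0=17:  p_0=17·1+0=17,  q_0=17·0+1=1
…
a_5=2:  p_5=2·517+293=1327,  q_5=2·30+17=77
…
a_8=3:  p_8=3·3171+1844=11357,  q_8=3·184+107=659
a_9=4:  p_9=4·11357+3171=48599,  q_9=4·659+184=2820
fundamental: x₁=48599, y₁=2820  (since 2361862801 − 297·7952400 = 1)
k=2:  x_2 = 48599·48599+297·2820·2820 = 4723725601,  y_2 = 48599·2820+2820·48599 = 274098360
k=3:  x_3 = 48599·4723725601+297·2820·274098360 = 459136680917399,  y_3 = 48599·274098360+2820·4723725601 = 26641812392460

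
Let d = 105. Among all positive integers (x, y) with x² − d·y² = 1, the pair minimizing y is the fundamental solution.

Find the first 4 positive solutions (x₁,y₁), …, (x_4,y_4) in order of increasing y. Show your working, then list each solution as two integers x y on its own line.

√105 → a₀=10, period (4,20); ℓ=2 even so k=1
a_0=10:  p_0=10·1+0=10,  q_0=10·0+1=1
a_1=4:  p_1=4·10+1=41,  q_1=4·1+0=4
→ (41, 4).  Check: 41²=1681, 105·4²=1680, difference 1.
(41+4√105)^2 = 3361 + 328√105
(41+4√105)^3 = 275561 + 26892√105
(41+4√105)^4 = 22592641 + 2204816√105

41 4
3361 328
275561 26892
22592641 2204816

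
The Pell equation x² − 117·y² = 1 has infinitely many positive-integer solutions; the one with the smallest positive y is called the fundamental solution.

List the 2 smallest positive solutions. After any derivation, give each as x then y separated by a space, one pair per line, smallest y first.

649 60
842401 77880

√117 = [10; 1,4,2,4,1,20, …], period ℓ=6 (even) → k=5
a_0=10:  p_0=10·1+0=10,  q_0=10·0+1=1
a_1=1:  p_1=1·10+1=11,  q_1=1·1+0=1
a_2=4:  p_2=4·11+10=54,  q_2=4·1+1=5
…
a_4=4:  p_4=4·119+54=530,  q_4=4·11+5=49
a_5=1:  p_5=1·530+119=649,  q_5=1·49+11=60
fundamental: x₁=649, y₁=60  (since 421201 − 117·3600 = 1)
(649+60√117)^2 = 842401 + 77880√117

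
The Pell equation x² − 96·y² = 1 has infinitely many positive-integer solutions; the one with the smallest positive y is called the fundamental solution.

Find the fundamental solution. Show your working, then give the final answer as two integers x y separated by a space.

√96 → a₀=9, period (1,3,1,18); ℓ=4 even so k=3
i=0: a=9 ⇒ p=9, q=1
i=1: a=1 ⇒ p=10, q=1
i=2: a=3 ⇒ p=39, q=4
i=3: a=1 ⇒ p=49, q=5
(x₁, y₁) = (49, 5);  49² − 96·5² = 1 ✓

49 5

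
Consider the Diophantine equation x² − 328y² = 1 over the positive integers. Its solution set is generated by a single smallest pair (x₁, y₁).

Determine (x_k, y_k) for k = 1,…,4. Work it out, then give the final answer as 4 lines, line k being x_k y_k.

163 9
53137 2934
17322499 956475
5647081537 311807916

√328 → a₀=18, period (9,36); ℓ=2 even so k=1
k=0  a_k=18  p_k/q_k = 18/1
k=1  a_k=9  p_k/q_k = 163/9
→ (163, 9).  Check: 163²=26569, 328·9²=26568, difference 1.
(x_2, y_2) = (163·163 + 328·9·9, 163·9 + 9·163) = (53137, 2934)
(x_3, y_3) = (163·53137 + 328·9·2934, 163·2934 + 9·53137) = (17322499, 956475)
(x_4, y_4) = (163·17322499 + 328·9·956475, 163·956475 + 9·17322499) = (5647081537, 311807916)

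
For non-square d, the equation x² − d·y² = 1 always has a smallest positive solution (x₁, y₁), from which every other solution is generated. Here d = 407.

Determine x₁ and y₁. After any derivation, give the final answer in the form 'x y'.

2663 132

d=407: √d = [20; 5,1,2,1,5,40] (ℓ=6, even), read p_5/q_5
k=0  a_k=20  p_k/q_k = 20/1
k=1  a_k=5  p_k/q_k = 101/5
k=2  a_k=1  p_k/q_k = 121/6
k=3  a_k=2  p_k/q_k = 343/17
k=4  a_k=1  p_k/q_k = 464/23
k=5  a_k=5  p_k/q_k = 2663/132
fundamental: x₁=2663, y₁=132  (since 7091569 − 407·17424 = 1)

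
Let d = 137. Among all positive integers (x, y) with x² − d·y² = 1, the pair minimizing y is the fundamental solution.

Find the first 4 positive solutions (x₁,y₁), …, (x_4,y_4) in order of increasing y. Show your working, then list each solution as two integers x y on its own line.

6083073 519712
74007554246657 6322892069952
900386710067742990849 76925228065277725280
10954236171143757109591351297 935883555725460013412300928

√137 → a₀=11, period (1,2,2,1,1,2,2,1,22); ℓ=9 odd so k=17
k=0  a_k=11  p_k/q_k = 11/1
k=1  a_k=1  p_k/q_k = 12/1
k=2  a_k=2  p_k/q_k = 35/3
…
k=4  a_k=1  p_k/q_k = 117/10
k=5  a_k=1  p_k/q_k = 199/17
…
k=8  a_k=1  p_k/q_k = 1744/149
…
k=10  a_k=1  p_k/q_k = 41341/3532
k=11  a_k=2  p_k/q_k = 122279/10447
k=12  a_k=2  p_k/q_k = 285899/24426
…
k=14  a_k=1  p_k/q_k = 694077/59299
k=15  a_k=2  p_k/q_k = 1796332/153471
k=16  a_k=2  p_k/q_k = 4286741/366241
k=17  a_k=1  p_k/q_k = 6083073/519712
(x₁, y₁) = (6083073, 519712);  6083073² − 137·519712² = 1 ✓
k=2:  x_2 = 6083073·6083073+137·519712·519712 = 74007554246657,  y_2 = 6083073·519712+519712·6083073 = 6322892069952
k=3:  x_3 = 6083073·74007554246657+137·519712·6322892069952 = 900386710067742990849,  y_3 = 6083073·6322892069952+519712·74007554246657 = 76925228065277725280
k=4:  x_4 = 6083073·900386710067742990849+137·519712·76925228065277725280 = 10954236171143757109591351297,  y_4 = 6083073·76925228065277725280+519712·900386710067742990849 = 935883555725460013412300928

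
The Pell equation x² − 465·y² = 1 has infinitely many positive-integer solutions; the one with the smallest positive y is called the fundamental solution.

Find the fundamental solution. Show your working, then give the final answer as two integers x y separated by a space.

15871 736

d=465: √d = [21; 1,1,3,2,2,2,3,1,1,42] (ℓ=10, even), read p_9/q_9
a_0=21:  p_0=21·1+0=21,  q_0=21·0+1=1
a_1=1:  p_1=1·21+1=22,  q_1=1·1+0=1
a_2=1:  p_2=1·22+21=43,  q_2=1·1+1=2
…
a_7=3:  p_7=3·2027+841=6922,  q_7=3·94+39=321
a_8=1:  p_8=1·6922+2027=8949,  q_8=1·321+94=415
a_9=1:  p_9=1·8949+6922=15871,  q_9=1·415+321=736
fundamental: x₁=15871, y₁=736  (since 251888641 − 465·541696 = 1)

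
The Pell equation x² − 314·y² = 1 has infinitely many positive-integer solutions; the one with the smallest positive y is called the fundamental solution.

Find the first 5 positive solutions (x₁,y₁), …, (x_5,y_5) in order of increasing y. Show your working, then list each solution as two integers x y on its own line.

[17; 1,2,1,1,2,1,34] for √314; ℓ=7 ⇒ convergent index 13
a_0=17:  p_0=17·1+0=17,  q_0=17·0+1=1
a_1=1:  p_1=1·17+1=18,  q_1=1·1+0=1
…
a_3=1:  p_3=1·53+18=71,  q_3=1·3+1=4
a_4=1:  p_4=1·71+53=124,  q_4=1·4+3=7
a_5=2:  p_5=2·124+71=319,  q_5=2·7+4=18
a_6=1:  p_6=1·319+124=443,  q_6=1·18+7=25
a_7=34:  p_7=34·443+319=15381,  q_7=34·25+18=868
…
a_11=1:  p_11=1·62853+47029=109882,  q_11=1·3547+2654=6201
a_12=2:  p_12=2·109882+62853=282617,  q_12=2·6201+3547=15949
a_13=1:  p_13=1·282617+109882=392499,  q_13=1·15949+6201=22150
→ (392499, 22150).  Check: 392499²=154055465001, 314·22150²=154055465000, difference 1.
(392499+22150√314)^2 = 308110930001 + 17387705700√314
(392499+22150√314)^3 = 241866463828532499 + 13649314199066450√314
(392499+22150√314)^4 = 189864690372162243720001 + 10714684347621377411400√314
(392499+22150√314)^5 = 149043402212524750531884812499 + 8411005783500436710995110750√314

392499 22150
308110930001 17387705700
241866463828532499 13649314199066450
189864690372162243720001 10714684347621377411400
149043402212524750531884812499 8411005783500436710995110750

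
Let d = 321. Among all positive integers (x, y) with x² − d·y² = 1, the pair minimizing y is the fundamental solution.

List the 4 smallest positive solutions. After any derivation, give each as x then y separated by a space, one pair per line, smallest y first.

215 12
92449 5160
39752855 2218788
17093635201 954073680

d=321: √d = [17; 1,10,1,34] (ℓ=4, even), read p_3/q_3
k=0  a_k=17  p_k/q_k = 17/1
…
k=2  a_k=10  p_k/q_k = 197/11
k=3  a_k=1  p_k/q_k = 215/12
(x₁, y₁) = (215, 12);  215² − 321·12² = 1 ✓
n=2: (215,12)∘(215,12) = (215·215+321·12·12, 215·12+12·215) = (92449,5160)
n=3: (92449,5160)∘(215,12) = (215·92449+321·12·5160, 215·5160+12·92449) = (39752855,2218788)
n=4: (39752855,2218788)∘(215,12) = (215·39752855+321·12·2218788, 215·2218788+12·39752855) = (17093635201,954073680)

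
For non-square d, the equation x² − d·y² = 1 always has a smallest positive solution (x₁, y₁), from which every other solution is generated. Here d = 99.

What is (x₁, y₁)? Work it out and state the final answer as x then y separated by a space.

10 1

√99 = [9; 1,18, …], period ℓ=2 (even) → k=1
step 0: (9, 1)  from 9·(1,0) + (0,1)
step 1: (10, 1)  from 1·(9,1) + (1,0)
fundamental: x₁=10, y₁=1  (since 100 − 99·1 = 1)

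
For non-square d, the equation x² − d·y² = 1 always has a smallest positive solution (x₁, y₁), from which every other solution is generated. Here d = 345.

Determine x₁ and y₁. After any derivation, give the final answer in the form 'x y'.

d=345: √d = [18; 1,1,2,1,6,1,2,1,1,36] (ℓ=10, even), read p_9/q_9
i=0: a=18 ⇒ p=18, q=1
i=1: a=1 ⇒ p=19, q=1
i=2: a=1 ⇒ p=37, q=2
i=3: a=2 ⇒ p=93, q=5
i=4: a=1 ⇒ p=130, q=7
i=5: a=6 ⇒ p=873, q=47
i=6: a=1 ⇒ p=1003, q=54
i=7: a=2 ⇒ p=2879, q=155
i=8: a=1 ⇒ p=3882, q=209
i=9: a=1 ⇒ p=6761, q=364
(x₁, y₁) = (6761, 364);  6761² − 345·364² = 1 ✓

6761 364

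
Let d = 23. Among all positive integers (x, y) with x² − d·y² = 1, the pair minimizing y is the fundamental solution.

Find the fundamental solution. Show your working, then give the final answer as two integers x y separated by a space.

[4; 1,3,1,8] for √23; ℓ=4 ⇒ convergent index 3
step 0: (4, 1)  from 4·(1,0) + (0,1)
step 1: (5, 1)  from 1·(4,1) + (1,0)
step 2: (19, 4)  from 3·(5,1) + (4,1)
step 3: (24, 5)  from 1·(19,4) + (5,1)
fundamental: x₁=24, y₁=5  (since 576 − 23·25 = 1)

24 5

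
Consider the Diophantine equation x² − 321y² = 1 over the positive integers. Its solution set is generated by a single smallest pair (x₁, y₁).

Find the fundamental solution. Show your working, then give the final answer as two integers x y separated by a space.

215 12

d=321: √d = [17; 1,10,1,34] (ℓ=4, even), read p_3/q_3
i=0: a=17 ⇒ p=17, q=1
i=1: a=1 ⇒ p=18, q=1
i=2: a=10 ⇒ p=197, q=11
i=3: a=1 ⇒ p=215, q=12
fundamental: x₁=215, y₁=12  (since 46225 − 321·144 = 1)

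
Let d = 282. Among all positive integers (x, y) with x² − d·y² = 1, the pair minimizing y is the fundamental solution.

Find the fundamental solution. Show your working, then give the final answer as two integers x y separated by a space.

√282 → a₀=16, period (1,3,1,4,1,3,1,32); ℓ=8 even so k=7
step 0: (16, 1)  from 16·(1,0) + (0,1)
step 1: (17, 1)  from 1·(16,1) + (1,0)
step 2: (67, 4)  from 3·(17,1) + (16,1)
step 3: (84, 5)  from 1·(67,4) + (17,1)
step 4: (403, 24)  from 4·(84,5) + (67,4)
step 5: (487, 29)  from 1·(403,24) + (84,5)
step 6: (1864, 111)  from 3·(487,29) + (403,24)
step 7: (2351, 140)  from 1·(1864,111) + (487,29)
fundamental: x₁=2351, y₁=140  (since 5527201 − 282·19600 = 1)

2351 140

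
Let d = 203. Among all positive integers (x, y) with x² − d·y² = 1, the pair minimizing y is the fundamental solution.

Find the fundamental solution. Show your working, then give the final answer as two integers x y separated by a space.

[14; 4,28] for √203; ℓ=2 ⇒ convergent index 1
i=0: a=14 ⇒ p=14, q=1
i=1: a=4 ⇒ p=57, q=4
(x₁, y₁) = (57, 4);  57² − 203·4² = 1 ✓

57 4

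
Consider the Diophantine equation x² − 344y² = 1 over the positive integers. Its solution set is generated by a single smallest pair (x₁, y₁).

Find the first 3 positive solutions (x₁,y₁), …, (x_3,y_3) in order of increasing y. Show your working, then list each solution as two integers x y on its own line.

d=344: √d = [18; 1,1,4,1,3,1,4,1,1,36] (ℓ=10, even), read p_9/q_9
step 0: (18, 1)  from 18·(1,0) + (0,1)
…
step 8: (5694, 307)  from 1·(4711,254) + (983,53)
step 9: (10405, 561)  from 1·(5694,307) + (4711,254)
fundamental: x₁=10405, y₁=561  (since 108264025 − 344·314721 = 1)
(10405+561√344)^2 = 216528049 + 11674410√344
(10405+561√344)^3 = 4505948689285 + 242944471539√344

10405 561
216528049 11674410
4505948689285 242944471539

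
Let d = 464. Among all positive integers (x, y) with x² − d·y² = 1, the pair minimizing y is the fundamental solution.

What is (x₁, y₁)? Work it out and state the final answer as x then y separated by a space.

d=464: √d = [21; 1,1,5,1,1,1,5,1,1,42] (ℓ=10, even), read p_9/q_9
a_0=21:  p_0=21·1+0=21,  q_0=21·0+1=1
a_1=1:  p_1=1·21+1=22,  q_1=1·1+0=1
a_2=1:  p_2=1·22+21=43,  q_2=1·1+1=2
a_3=5:  p_3=5·43+22=237,  q_3=5·2+1=11
a_4=1:  p_4=1·237+43=280,  q_4=1·11+2=13
…
a_8=1:  p_8=1·4502+797=5299,  q_8=1·209+37=246
a_9=1:  p_9=1·5299+4502=9801,  q_9=1·246+209=455
→ (9801, 455).  Check: 9801²=96059601, 464·455²=96059600, difference 1.

9801 455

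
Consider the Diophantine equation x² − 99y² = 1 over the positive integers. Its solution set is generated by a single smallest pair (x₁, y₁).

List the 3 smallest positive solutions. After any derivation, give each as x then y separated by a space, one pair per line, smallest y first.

10 1
199 20
3970 399

[9; 1,18] for √99; ℓ=2 ⇒ convergent index 1
k=0  a_k=9  p_k/q_k = 9/1
k=1  a_k=1  p_k/q_k = 10/1
(x₁, y₁) = (10, 1);  10² − 99·1² = 1 ✓
k=2:  x_2 = 10·10+99·1·1 = 199,  y_2 = 10·1+1·10 = 20
k=3:  x_3 = 10·199+99·1·20 = 3970,  y_3 = 10·20+1·199 = 399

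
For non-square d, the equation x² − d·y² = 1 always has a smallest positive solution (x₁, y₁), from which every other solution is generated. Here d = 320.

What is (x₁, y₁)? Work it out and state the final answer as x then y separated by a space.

161 9

d=320: √d = [17; 1,7,1,34] (ℓ=4, even), read p_3/q_3
i=0: a=17 ⇒ p=17, q=1
…
i=2: a=7 ⇒ p=143, q=8
i=3: a=1 ⇒ p=161, q=9
→ (161, 9).  Check: 161²=25921, 320·9²=25920, difference 1.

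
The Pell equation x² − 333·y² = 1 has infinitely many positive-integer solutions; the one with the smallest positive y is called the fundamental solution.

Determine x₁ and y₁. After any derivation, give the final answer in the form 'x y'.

73 4

d=333: √d = [18; 4,36] (ℓ=2, even), read p_1/q_1
step 0: (18, 1)  from 18·(1,0) + (0,1)
step 1: (73, 4)  from 4·(18,1) + (1,0)
→ (73, 4).  Check: 73²=5329, 333·4²=5328, difference 1.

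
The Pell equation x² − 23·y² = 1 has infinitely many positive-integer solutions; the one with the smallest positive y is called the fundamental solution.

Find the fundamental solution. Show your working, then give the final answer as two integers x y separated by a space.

24 5

√23 = [4; 1,3,1,8, …], period ℓ=4 (even) → k=3
k=0  a_k=4  p_k/q_k = 4/1
k=1  a_k=1  p_k/q_k = 5/1
k=2  a_k=3  p_k/q_k = 19/4
k=3  a_k=1  p_k/q_k = 24/5
(x₁, y₁) = (24, 5);  24² − 23·5² = 1 ✓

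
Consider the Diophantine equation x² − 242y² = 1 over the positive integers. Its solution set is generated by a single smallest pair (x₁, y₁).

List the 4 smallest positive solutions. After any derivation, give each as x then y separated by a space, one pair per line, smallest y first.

√242 → a₀=15, period (1,1,3,1,14,1,3,1,1,30); ℓ=10 even so k=9
a_0=15:  p_0=15·1+0=15,  q_0=15·0+1=1
…
a_2=1:  p_2=1·16+15=31,  q_2=1·1+1=2
…
a_8=1:  p_8=1·8696+2209=10905,  q_8=1·559+142=701
a_9=1:  p_9=1·10905+8696=19601,  q_9=1·701+559=1260
(x₁, y₁) = (19601, 1260);  19601² − 242·1260² = 1 ✓
(x_2, y_2) = (19601·19601 + 242·1260·1260, 19601·1260 + 1260·19601) = (768398401, 49394520)
(x_3, y_3) = (19601·768398401 + 242·1260·49394520, 19601·49394520 + 1260·768398401) = (30122754096401, 1936363971780)
(x_4, y_4) = (19601·30122754096401 + 242·1260·1936363971780, 19601·1936363971780 + 1260·30122754096401) = (1180872205318713601, 75909340372325040)

19601 1260
768398401 49394520
30122754096401 1936363971780
1180872205318713601 75909340372325040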